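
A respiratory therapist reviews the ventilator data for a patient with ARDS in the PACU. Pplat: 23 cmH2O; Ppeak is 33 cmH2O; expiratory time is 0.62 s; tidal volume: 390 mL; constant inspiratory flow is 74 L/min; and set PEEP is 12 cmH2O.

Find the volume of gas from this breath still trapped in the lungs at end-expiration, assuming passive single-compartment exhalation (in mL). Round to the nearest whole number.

Flow: 74 L/min ÷ 60 = 1.2333 L/s.
R = (PIP − Pplat)/V̇ = (33 − 23) / 1.2333 = 10.0/1.2333 = 8.108 cmH2O·s/L.
C = Vt/(Pplat − PEEP) = 390.0 / (23 − 12) = 390.0/11.0 = 35.455 mL/cmH2O.
τ = R × C = 8.108 × 0.03546 L/cmH2O = 0.2875 s.
Fraction remaining = e^(−Te/τ) = e^(−0.62/0.2875) = 0.1157.
Trapped volume = 390.0 × 0.1157 = 45.123 mL.

45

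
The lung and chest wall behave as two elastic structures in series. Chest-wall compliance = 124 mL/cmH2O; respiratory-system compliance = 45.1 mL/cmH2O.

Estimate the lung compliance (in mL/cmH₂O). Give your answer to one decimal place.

1/CL = 1/Crs − 1/Ccw.
1/CL = 1/45.1 − 1/124 = 0.01411.
CL = 70.872 mL/cmH2O.

70.9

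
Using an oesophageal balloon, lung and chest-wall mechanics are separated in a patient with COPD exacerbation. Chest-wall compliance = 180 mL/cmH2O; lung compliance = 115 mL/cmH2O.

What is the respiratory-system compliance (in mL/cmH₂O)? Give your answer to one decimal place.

Lung and chest wall are elastances in series: 1/Crs = 1/CL + 1/Ccw.
1/Crs = 1/115 + 1/180 = 0.01425.
Crs = 70.175 mL/cmH2O.

70.2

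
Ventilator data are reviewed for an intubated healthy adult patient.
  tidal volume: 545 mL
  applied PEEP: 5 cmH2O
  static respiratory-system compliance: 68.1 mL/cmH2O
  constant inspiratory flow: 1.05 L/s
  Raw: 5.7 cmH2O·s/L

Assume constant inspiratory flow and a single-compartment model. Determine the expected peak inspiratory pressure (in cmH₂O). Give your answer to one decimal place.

Equation of motion (constant flow): PIP = Vt/C + R·V̇ + PEEP.
PIP = 545/68.1 + 5.7×1.05 + 5 = 8.003 + 5.985 + 5 = 18.988 cmH2O.

19.0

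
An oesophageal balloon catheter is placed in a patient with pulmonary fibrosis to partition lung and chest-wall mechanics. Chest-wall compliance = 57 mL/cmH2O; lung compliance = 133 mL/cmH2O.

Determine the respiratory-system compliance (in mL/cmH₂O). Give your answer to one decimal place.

39.9

Lung and chest wall are elastances in series: 1/Crs = 1/CL + 1/Ccw.
1/Crs = 1/133 + 1/57 = 0.02506.
Crs = 39.904 mL/cmH2O.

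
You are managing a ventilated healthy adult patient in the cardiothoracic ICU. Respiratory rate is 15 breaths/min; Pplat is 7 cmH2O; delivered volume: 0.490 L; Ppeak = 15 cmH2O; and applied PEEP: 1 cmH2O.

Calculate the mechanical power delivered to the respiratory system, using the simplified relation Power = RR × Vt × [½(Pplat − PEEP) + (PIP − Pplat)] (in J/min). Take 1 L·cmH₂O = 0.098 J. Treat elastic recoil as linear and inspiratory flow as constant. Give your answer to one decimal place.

Per-breath work = Vt × [½(Pplat−PEEP) + (PIP−Pplat)] = 0.490 × [0.5×6.0 + 8.0] = 0.490 × 11.0 = 5.39 L·cmH2O.
Power = 15 × 5.39 = 80.85 L·cmH2O/min.
× 0.098 J/(L·cmH2O) → 7.923 J/min.

7.9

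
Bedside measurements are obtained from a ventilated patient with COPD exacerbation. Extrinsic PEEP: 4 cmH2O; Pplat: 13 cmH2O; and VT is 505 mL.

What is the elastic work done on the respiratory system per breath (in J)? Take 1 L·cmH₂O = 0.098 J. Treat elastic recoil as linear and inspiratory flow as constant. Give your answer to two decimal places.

0.22

Elastic work ≈ ½ × (Pplat − PEEP) × Vt = 0.5 × (13 − 4) × 0.505 L = 0.5 × 9.0 × 0.505 = 2.273 L·cmH2O.
× 0.098 J/(L·cmH2O) → 0.2228 J.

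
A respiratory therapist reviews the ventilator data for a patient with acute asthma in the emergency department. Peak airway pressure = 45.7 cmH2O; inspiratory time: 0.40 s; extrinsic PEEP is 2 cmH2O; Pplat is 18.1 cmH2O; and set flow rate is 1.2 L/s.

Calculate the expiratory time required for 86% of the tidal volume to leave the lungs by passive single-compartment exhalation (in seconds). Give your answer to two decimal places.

1.35

Vt = flow × Ti = 1.2 L/s × 0.40 s × 1000 mL/L = 480.0 mL.
R = (PIP − Pplat)/V̇ = (45.7 − 18.1) / 1.2 = 27.6/1.2 = 23.0 cmH2O·s/L.
C = Vt/(Pplat − PEEP) = 480.0 / (18.1 − 2) = 480.0/16.1 = 29.814 mL/cmH2O.
τ = R × C = 23.0 × 0.02981 L/cmH2O = 0.6856 s.
t = −τ·ln(1 − 0.86) = −0.6856·ln(0.14) = 1.348 s.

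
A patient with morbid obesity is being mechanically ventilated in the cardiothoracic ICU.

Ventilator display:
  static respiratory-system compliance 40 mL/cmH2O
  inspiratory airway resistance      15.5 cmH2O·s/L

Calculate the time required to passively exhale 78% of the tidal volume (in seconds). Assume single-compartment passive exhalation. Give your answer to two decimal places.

τ = R × C = 15.5 × 40 mL/cmH2O = 15.5 × 0.040 L/cmH2O = 0.62 s.
Exhaled fraction f = 1 − e^(−t/τ) → t = −τ·ln(1 − f) = −0.62·ln(0.22) = 0.9388 s.

0.94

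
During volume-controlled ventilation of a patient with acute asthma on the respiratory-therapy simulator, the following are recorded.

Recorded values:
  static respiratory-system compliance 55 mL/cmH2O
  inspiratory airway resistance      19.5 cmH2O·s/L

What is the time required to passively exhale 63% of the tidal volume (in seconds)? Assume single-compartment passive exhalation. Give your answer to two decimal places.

τ = R × C = 19.5 × 55 mL/cmH2O = 19.5 × 0.055 L/cmH2O = 1.073 s.
Exhaled fraction f = 1 − e^(−t/τ) → t = −τ·ln(1 − f) = −1.073·ln(0.37) = 1.067 s.

1.07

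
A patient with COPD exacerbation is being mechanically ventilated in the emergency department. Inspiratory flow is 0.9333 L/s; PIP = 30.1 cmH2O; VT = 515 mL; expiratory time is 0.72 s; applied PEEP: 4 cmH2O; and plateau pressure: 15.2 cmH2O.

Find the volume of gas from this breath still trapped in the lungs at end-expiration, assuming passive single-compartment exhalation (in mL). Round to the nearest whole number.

R = (PIP − Pplat)/V̇ = (30.1 − 15.2) / 0.9333 = 14.9/0.9333 = 15.965 cmH2O·s/L.
C = Vt/(Pplat − PEEP) = 515.0 / (15.2 − 4) = 515.0/11.2 = 45.982 mL/cmH2O.
τ = R × C = 15.965 × 0.04598 L/cmH2O = 0.7341 s.
Fraction remaining = e^(−Te/τ) = e^(−0.72/0.7341) = 0.375.
Trapped volume = 515.0 × 0.375 = 193.13 mL.

193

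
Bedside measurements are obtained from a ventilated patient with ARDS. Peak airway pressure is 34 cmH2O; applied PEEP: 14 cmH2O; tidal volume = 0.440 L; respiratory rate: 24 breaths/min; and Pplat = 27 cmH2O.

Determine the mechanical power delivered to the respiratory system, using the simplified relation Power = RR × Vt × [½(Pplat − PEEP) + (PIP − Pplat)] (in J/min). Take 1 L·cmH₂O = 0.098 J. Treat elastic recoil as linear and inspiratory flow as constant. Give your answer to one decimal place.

Per-breath work = Vt × [½(Pplat−PEEP) + (PIP−Pplat)] = 0.440 × [0.5×13.0 + 7.0] = 0.440 × 13.5 = 5.94 L·cmH2O.
Power = 24 × 5.94 = 142.56 L·cmH2O/min.
× 0.098 J/(L·cmH2O) → 13.971 J/min.

14.0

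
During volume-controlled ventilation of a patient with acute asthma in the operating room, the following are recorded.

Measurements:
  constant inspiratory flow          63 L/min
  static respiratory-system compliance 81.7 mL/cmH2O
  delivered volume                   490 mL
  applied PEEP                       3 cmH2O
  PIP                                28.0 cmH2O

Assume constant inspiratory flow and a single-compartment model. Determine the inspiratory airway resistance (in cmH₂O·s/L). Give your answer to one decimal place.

Flow: 63 L/min ÷ 60 = 1.05 L/s.
Equation of motion (constant flow): PIP = Vt/C + R·V̇ + PEEP.
R·V̇ = PIP − Vt/C − PEEP = 28.0 − 490/81.7 − 3 = 28.0 − 5.998 − 3 = 19.002 cmH2O.
R = 19.002 / 1.05 = 18.097 cmH2O·s/L.

18.1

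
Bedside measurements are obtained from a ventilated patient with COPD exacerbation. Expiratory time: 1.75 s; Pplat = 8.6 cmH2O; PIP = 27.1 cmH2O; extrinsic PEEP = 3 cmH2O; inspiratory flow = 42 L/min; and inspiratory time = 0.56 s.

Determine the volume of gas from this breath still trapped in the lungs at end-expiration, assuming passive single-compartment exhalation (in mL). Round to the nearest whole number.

152

Flow: 42 L/min ÷ 60 = 0.7 L/s.
Vt = flow × Ti = 0.7 L/s × 0.56 s × 1000 mL/L = 392.0 mL.
R = (PIP − Pplat)/V̇ = (27.1 − 8.6) / 0.7 = 18.5/0.7 = 26.429 cmH2O·s/L.
C = Vt/(Pplat − PEEP) = 392.0 / (8.6 − 3) = 392.0/5.6 = 70.0 mL/cmH2O.
τ = R × C = 26.429 × 0.07 L/cmH2O = 1.85 s.
Fraction remaining = e^(−Te/τ) = e^(−1.75/1.85) = 0.3883.
Trapped volume = 392.0 × 0.3883 = 152.21 mL.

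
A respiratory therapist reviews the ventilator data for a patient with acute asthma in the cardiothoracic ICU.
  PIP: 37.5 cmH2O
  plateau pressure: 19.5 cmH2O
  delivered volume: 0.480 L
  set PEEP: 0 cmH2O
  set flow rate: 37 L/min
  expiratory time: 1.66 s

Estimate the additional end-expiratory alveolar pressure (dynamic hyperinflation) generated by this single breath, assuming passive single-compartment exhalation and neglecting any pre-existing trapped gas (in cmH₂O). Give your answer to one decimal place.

Flow: 37 L/min ÷ 60 = 0.6167 L/s.
R = (PIP − Pplat)/V̇ = (37.5 − 19.5) / 0.6167 = 18.0/0.6167 = 29.188 cmH2O·s/L.
C = Vt/(Pplat − PEEP) = 480.0 / (19.5 − 0) = 480.0/19.5 = 24.615 mL/cmH2O.
τ = R × C = 29.188 × 0.02462 L/cmH2O = 0.7186 s.
Fraction remaining = e^(−Te/τ) = e^(−1.66/0.7186) = 0.09926; trapped volume = 480.0 × 0.09926 = 47.645 mL.
Additional alveolar pressure from trapping ≈ V_trapped / C = 47.645 / 24.615 = 1.936 cmH2O.

1.9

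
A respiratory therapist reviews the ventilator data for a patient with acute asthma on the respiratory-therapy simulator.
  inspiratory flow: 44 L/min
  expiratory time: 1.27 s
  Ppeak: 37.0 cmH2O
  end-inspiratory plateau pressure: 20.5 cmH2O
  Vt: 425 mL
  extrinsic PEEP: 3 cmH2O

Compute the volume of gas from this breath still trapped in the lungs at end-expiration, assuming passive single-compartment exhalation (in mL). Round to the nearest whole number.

Flow: 44 L/min ÷ 60 = 0.7333 L/s.
R = (PIP − Pplat)/V̇ = (37.0 − 20.5) / 0.7333 = 16.5/0.7333 = 22.501 cmH2O·s/L.
C = Vt/(Pplat − PEEP) = 425.0 / (20.5 − 3) = 425.0/17.5 = 24.286 mL/cmH2O.
τ = R × C = 22.501 × 0.02429 L/cmH2O = 0.5465 s.
Fraction remaining = e^(−Te/τ) = e^(−1.27/0.5465) = 0.09789.
Trapped volume = 425.0 × 0.09789 = 41.603 mL.

42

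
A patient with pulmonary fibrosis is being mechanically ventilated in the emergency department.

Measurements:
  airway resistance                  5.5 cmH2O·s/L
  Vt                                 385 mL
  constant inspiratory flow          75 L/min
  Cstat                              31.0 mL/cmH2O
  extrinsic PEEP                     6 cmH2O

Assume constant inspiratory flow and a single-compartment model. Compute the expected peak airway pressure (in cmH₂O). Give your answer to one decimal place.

Flow: 75 L/min ÷ 60 = 1.25 L/s.
Equation of motion (constant flow): PIP = Vt/C + R·V̇ + PEEP.
PIP = 385/31.0 + 5.5×1.25 + 6 = 12.419 + 6.875 + 6 = 25.294 cmH2O.

25.3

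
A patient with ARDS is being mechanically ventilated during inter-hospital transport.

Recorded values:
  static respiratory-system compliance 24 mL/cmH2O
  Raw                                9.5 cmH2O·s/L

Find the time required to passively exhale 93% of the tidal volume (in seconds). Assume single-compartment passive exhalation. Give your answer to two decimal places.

0.61

τ = R × C = 9.5 × 24 mL/cmH2O = 9.5 × 0.024 L/cmH2O = 0.228 s.
Exhaled fraction f = 1 − e^(−t/τ) → t = −τ·ln(1 − f) = −0.228·ln(0.07) = 0.6063 s.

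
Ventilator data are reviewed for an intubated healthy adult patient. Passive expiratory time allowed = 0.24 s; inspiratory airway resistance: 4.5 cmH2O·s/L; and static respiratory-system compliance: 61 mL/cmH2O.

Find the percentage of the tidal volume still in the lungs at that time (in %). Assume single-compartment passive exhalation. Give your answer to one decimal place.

41.7

τ = R × C = 4.5 × 61 mL/cmH2O = 4.5 × 0.061 L/cmH2O = 0.2745 s.
Passive exhalation: V(t)/V₀ = e^(−t/τ) = e^(−0.24/0.2745) = 0.4171.
Fraction remaining = 0.4171 → 41.71%.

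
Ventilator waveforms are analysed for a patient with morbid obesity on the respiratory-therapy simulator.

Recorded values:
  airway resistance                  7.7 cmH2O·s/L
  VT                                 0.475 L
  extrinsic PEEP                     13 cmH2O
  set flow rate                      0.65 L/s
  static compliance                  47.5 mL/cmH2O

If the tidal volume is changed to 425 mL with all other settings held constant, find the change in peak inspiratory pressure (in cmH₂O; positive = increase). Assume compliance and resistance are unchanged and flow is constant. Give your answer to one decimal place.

PIP = Vt/C + R·V̇ + PEEP (constant-flow equation of motion).
Only the elastic term changes: ΔPIP = ΔVt / C = (425 − 475) / 47.5 = -1.053 cmH2O.

-1.1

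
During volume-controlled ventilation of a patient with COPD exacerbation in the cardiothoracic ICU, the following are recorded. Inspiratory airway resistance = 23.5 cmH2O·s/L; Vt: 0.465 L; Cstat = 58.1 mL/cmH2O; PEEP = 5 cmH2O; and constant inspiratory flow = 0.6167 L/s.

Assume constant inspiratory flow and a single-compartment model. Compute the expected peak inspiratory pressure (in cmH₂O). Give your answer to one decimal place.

Equation of motion (constant flow): PIP = Vt/C + R·V̇ + PEEP.
PIP = 465/58.1 + 23.5×0.6167 + 5 = 8.003 + 14.492 + 5 = 27.495 cmH2O.

27.5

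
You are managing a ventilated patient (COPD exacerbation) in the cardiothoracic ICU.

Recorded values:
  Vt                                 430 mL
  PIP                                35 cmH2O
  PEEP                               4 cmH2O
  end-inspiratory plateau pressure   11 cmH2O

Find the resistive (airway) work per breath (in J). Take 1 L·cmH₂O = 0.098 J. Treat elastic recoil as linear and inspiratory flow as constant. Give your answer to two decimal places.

With constant inspiratory flow the resistive pressure is constant at PIP − Pplat = 35 − 11 = 24.0 cmH2O, so resistive work = 24.0 × 0.430 = 10.32 L·cmH2O.
× 0.098 J/(L·cmH2O) → 1.011 J.

1.01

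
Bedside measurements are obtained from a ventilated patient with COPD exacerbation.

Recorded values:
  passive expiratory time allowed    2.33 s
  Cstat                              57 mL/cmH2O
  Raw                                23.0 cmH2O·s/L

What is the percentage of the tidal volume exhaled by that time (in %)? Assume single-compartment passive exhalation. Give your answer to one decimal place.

τ = R × C = 23.0 × 57 mL/cmH2O = 23.0 × 0.057 L/cmH2O = 1.311 s.
Passive exhalation: V(t)/V₀ = e^(−t/τ) = e^(−2.33/1.311) = 0.1691.
Fraction exhaled = 1 − 0.1691 = 0.8309 → 83.09%.

83.1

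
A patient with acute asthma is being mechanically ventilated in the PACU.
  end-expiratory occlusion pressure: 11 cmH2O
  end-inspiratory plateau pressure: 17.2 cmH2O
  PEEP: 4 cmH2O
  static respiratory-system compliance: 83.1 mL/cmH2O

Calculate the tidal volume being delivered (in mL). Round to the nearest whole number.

End-expiratory occlusion gives total PEEP = 11 cmH2O (intrinsic PEEP = 11 − 4 = 7). Use total PEEP for the elastic gradient.
Vt = Cstat × (Pplat − PEEPtotal) = 83.1 × (17.2 − 11) = 83.1 × 6.2 = 515.22 mL.

515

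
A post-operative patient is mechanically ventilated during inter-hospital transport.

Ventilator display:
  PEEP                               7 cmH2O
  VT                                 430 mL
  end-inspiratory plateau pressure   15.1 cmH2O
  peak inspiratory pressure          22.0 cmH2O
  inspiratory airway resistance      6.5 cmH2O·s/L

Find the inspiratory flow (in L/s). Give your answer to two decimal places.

1.06

flow = (PIP − Pplat) / Raw = 6.9 / 6.5 = 1.062 L/s.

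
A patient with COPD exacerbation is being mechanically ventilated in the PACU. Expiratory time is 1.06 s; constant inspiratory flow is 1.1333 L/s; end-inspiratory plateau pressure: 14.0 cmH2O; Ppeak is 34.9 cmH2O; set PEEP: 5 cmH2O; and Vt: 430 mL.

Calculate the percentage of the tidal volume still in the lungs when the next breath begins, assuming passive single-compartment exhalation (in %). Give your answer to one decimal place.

R = (PIP − Pplat)/V̇ = (34.9 − 14.0) / 1.1333 = 20.9/1.1333 = 18.442 cmH2O·s/L.
C = Vt/(Pplat − PEEP) = 430.0 / (14.0 − 5) = 430.0/9.0 = 47.778 mL/cmH2O.
τ = R × C = 18.442 × 0.04778 L/cmH2O = 0.8812 s.
Fraction remaining at end-expiration = e^(−Te/τ) = e^(−1.06/0.8812) = 0.3003 → 30.03%.

30.0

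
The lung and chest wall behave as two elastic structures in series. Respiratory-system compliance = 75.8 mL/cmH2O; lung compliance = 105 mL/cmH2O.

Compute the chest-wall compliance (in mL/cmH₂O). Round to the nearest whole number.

273

1/Ccw = 1/Crs − 1/CL.
1/Ccw = 1/75.8 − 1/105 = 0.003669.
Ccw = 272.55 mL/cmH2O.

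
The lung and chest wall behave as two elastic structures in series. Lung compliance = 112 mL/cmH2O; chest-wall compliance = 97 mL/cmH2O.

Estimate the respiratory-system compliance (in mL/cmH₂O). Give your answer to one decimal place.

Lung and chest wall are elastances in series: 1/Crs = 1/CL + 1/Ccw.
1/Crs = 1/112 + 1/97 = 0.01924.
Crs = 51.975 mL/cmH2O.

52.0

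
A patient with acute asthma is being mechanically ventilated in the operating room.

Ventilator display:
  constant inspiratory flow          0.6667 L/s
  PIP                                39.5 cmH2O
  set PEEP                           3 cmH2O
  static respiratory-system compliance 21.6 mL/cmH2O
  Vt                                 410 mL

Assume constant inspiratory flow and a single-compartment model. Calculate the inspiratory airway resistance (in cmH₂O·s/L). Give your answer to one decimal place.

26.3

Equation of motion (constant flow): PIP = Vt/C + R·V̇ + PEEP.
R·V̇ = PIP − Vt/C − PEEP = 39.5 − 410/21.6 − 3 = 39.5 − 18.981 − 3 = 17.519 cmH2O.
R = 17.519 / 0.6667 = 26.277 cmH2O·s/L.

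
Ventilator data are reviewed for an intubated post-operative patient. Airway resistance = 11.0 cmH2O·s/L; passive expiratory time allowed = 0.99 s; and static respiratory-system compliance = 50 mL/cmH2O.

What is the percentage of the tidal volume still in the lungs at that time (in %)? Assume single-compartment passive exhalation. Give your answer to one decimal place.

16.5

τ = R × C = 11.0 × 50 mL/cmH2O = 11.0 × 0.050 L/cmH2O = 0.55 s.
Passive exhalation: V(t)/V₀ = e^(−t/τ) = e^(−0.99/0.55) = 0.1653.
Fraction remaining = 0.1653 → 16.53%.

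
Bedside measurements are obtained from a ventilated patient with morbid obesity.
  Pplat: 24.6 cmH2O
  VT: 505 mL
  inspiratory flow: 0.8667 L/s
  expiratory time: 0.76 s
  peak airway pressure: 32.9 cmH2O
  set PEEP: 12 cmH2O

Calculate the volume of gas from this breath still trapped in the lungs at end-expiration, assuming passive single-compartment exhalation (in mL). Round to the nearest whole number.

R = (PIP − Pplat)/V̇ = (32.9 − 24.6) / 0.8667 = 8.3/0.8667 = 9.577 cmH2O·s/L.
C = Vt/(Pplat − PEEP) = 505.0 / (24.6 − 12) = 505.0/12.6 = 40.079 mL/cmH2O.
τ = R × C = 9.577 × 0.04008 L/cmH2O = 0.3838 s.
Fraction remaining = e^(−Te/τ) = e^(−0.76/0.3838) = 0.138.
Trapped volume = 505.0 × 0.138 = 69.69 mL.

70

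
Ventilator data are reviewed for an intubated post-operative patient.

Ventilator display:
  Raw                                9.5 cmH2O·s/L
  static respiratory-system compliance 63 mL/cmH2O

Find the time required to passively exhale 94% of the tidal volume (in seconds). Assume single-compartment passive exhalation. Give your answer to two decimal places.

1.68

τ = R × C = 9.5 × 63 mL/cmH2O = 9.5 × 0.063 L/cmH2O = 0.5985 s.
Exhaled fraction f = 1 − e^(−t/τ) → t = −τ·ln(1 − f) = −0.5985·ln(0.06) = 1.684 s.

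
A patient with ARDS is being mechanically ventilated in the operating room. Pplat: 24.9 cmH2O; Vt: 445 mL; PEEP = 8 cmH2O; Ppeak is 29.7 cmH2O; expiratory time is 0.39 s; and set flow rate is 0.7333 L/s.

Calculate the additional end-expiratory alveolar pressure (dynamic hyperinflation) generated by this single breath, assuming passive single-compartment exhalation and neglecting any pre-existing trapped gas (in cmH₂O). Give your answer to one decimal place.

1.8

R = (PIP − Pplat)/V̇ = (29.7 − 24.9) / 0.7333 = 4.8/0.7333 = 6.546 cmH2O·s/L.
C = Vt/(Pplat − PEEP) = 445.0 / (24.9 − 8) = 445.0/16.9 = 26.331 mL/cmH2O.
τ = R × C = 6.546 × 0.02633 L/cmH2O = 0.1724 s.
Fraction remaining = e^(−Te/τ) = e^(−0.39/0.1724) = 0.1041; trapped volume = 445.0 × 0.1041 = 46.325 mL.
Additional alveolar pressure from trapping ≈ V_trapped / C = 46.325 / 26.331 = 1.759 cmH2O.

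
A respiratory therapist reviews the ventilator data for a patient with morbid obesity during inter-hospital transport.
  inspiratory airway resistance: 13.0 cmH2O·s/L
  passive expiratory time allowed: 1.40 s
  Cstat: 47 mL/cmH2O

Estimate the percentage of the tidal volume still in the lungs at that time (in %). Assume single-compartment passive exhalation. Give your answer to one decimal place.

10.1

τ = R × C = 13.0 × 47 mL/cmH2O = 13.0 × 0.047 L/cmH2O = 0.611 s.
Passive exhalation: V(t)/V₀ = e^(−t/τ) = e^(−1.40/0.611) = 0.1011.
Fraction remaining = 0.1011 → 10.11%.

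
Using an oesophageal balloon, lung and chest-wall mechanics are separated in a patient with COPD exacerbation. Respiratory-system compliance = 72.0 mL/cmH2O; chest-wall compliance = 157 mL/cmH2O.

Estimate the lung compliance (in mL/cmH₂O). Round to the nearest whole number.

1/CL = 1/Crs − 1/Ccw.
1/CL = 1/72.0 − 1/157 = 0.007519.
CL = 133.0 mL/cmH2O.

133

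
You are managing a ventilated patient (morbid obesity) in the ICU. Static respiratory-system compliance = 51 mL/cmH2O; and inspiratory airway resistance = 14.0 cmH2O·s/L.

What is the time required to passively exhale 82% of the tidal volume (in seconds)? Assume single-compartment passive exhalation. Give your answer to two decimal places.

τ = R × C = 14.0 × 51 mL/cmH2O = 14.0 × 0.051 L/cmH2O = 0.714 s.
Exhaled fraction f = 1 − e^(−t/τ) → t = −τ·ln(1 − f) = −0.714·ln(0.18) = 1.224 s.

1.22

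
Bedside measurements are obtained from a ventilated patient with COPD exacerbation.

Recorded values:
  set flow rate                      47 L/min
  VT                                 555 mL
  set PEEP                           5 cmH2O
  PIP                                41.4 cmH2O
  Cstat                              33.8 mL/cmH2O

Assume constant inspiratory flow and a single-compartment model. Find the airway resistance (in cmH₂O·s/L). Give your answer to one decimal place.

Flow: 47 L/min ÷ 60 = 0.7833 L/s.
Equation of motion (constant flow): PIP = Vt/C + R·V̇ + PEEP.
R·V̇ = PIP − Vt/C − PEEP = 41.4 − 555/33.8 − 5 = 41.4 − 16.42 − 5 = 19.98 cmH2O.
R = 19.98 / 0.7833 = 25.507 cmH2O·s/L.

25.5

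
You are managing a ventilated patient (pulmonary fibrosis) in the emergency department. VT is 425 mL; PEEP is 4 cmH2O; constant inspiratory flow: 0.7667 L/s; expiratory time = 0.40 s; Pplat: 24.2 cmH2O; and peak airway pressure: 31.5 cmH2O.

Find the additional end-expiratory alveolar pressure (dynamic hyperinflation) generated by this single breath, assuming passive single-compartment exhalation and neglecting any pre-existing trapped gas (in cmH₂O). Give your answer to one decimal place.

R = (PIP − Pplat)/V̇ = (31.5 − 24.2) / 0.7667 = 7.3/0.7667 = 9.521 cmH2O·s/L.
C = Vt/(Pplat − PEEP) = 425.0 / (24.2 − 4) = 425.0/20.2 = 21.04 mL/cmH2O.
τ = R × C = 9.521 × 0.02104 L/cmH2O = 0.2003 s.
Fraction remaining = e^(−Te/τ) = e^(−0.40/0.2003) = 0.1357; trapped volume = 425.0 × 0.1357 = 57.673 mL.
Additional alveolar pressure from trapping ≈ V_trapped / C = 57.673 / 21.04 = 2.741 cmH2O.

2.7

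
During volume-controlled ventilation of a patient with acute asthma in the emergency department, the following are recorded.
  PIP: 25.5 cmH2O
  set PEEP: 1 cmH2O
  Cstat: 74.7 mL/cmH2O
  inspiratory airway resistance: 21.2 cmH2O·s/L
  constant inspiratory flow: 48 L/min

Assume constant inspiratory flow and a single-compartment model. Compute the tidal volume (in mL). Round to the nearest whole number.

563

Flow: 48 L/min ÷ 60 = 0.8 L/s.
Equation of motion (constant flow): PIP = Vt/C + R·V̇ + PEEP.
Vt/C = PIP − R·V̇ − PEEP = 25.5 − 16.96 − 1 = 7.54 cmH2O.
Vt = C × 7.54 = 74.7 × 7.54 = 563.24 mL.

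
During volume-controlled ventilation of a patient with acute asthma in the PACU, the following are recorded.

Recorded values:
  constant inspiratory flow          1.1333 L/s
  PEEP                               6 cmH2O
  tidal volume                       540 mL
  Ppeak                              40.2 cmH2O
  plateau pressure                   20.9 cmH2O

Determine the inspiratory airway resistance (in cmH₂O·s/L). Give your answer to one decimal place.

Raw = (PIP − Pplat) / flow = (40.2 − 20.9) / 1.1333 = 19.3 / 1.1333 = 17.03 cmH2O·s/L.

17.0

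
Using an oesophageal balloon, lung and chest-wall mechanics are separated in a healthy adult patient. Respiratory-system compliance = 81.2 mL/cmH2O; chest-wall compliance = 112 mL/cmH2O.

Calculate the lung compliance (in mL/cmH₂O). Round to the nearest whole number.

1/CL = 1/Crs − 1/Ccw.
1/CL = 1/81.2 − 1/112 = 0.003387.
CL = 295.25 mL/cmH2O.

295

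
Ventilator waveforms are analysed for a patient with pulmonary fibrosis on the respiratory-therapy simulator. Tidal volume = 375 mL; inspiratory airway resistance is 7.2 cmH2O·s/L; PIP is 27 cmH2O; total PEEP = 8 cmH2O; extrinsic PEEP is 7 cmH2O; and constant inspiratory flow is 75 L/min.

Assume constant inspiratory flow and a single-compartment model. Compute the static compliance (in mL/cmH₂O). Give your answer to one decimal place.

Flow: 75 L/min ÷ 60 = 1.25 L/s.
Total PEEP = 8 cmH2O (set 7 + intrinsic 1); this is the baseline alveolar pressure.
Equation of motion (constant flow): PIP = Vt/C + R·V̇ + PEEP.
Vt/C = PIP − R·V̇ − PEEP = 27 − 7.2×1.25 − 8 = 27 − 9.0 − 8 = 10.0 cmH2O.
C = Vt / 10.0 = 375 / 10.0 = 37.5 mL/cmH2O.

37.5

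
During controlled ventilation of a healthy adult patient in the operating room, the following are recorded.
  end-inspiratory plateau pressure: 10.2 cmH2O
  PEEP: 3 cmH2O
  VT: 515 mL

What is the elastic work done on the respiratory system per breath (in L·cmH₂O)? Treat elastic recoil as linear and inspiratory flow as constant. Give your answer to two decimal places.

1.85

Elastic work ≈ ½ × (Pplat − PEEP) × Vt = 0.5 × (10.2 − 3) × 0.515 L = 0.5 × 7.2 × 0.515 = 1.854 L·cmH2O.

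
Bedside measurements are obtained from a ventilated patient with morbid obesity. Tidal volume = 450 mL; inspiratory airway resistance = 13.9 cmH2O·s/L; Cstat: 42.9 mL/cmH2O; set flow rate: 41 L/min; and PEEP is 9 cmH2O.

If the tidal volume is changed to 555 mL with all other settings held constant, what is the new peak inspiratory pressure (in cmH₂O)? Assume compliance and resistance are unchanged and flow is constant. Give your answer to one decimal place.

31.4

Flow: 41 L/min ÷ 60 = 0.6833 L/s.
PIP = Vt/C + R·V̇ + PEEP (constant-flow equation of motion).
Only the elastic term changes: ΔPIP = ΔVt / C = (555 − 450) / 42.9 = 2.448 cmH2O.
Original PIP = 450/42.9 + 13.9×0.6833 + 9 = 28.987 cmH2O; new PIP = 28.987 + (2.448) = 31.435 cmH2O.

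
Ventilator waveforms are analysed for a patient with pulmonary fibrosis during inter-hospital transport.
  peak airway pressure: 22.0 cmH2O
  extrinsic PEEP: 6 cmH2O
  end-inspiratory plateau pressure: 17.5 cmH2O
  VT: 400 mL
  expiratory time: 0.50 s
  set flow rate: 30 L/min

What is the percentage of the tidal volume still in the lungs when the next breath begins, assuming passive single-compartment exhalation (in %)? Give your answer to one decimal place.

Flow: 30 L/min ÷ 60 = 0.5 L/s.
R = (PIP − Pplat)/V̇ = (22.0 − 17.5) / 0.5 = 4.5/0.5 = 9.0 cmH2O·s/L.
C = Vt/(Pplat − PEEP) = 400.0 / (17.5 − 6) = 400.0/11.5 = 34.783 mL/cmH2O.
τ = R × C = 9.0 × 0.03478 L/cmH2O = 0.313 s.
Fraction remaining at end-expiration = e^(−Te/τ) = e^(−0.50/0.313) = 0.2024 → 20.24%.

20.2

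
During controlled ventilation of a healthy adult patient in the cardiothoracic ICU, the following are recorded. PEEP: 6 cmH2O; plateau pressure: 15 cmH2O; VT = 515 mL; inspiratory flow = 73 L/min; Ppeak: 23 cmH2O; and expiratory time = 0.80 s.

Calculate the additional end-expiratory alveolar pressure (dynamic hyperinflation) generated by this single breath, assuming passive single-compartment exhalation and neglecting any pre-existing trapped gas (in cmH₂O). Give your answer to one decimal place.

Flow: 73 L/min ÷ 60 = 1.2167 L/s.
R = (PIP − Pplat)/V̇ = (23 − 15) / 1.2167 = 8.0/1.2167 = 6.575 cmH2O·s/L.
C = Vt/(Pplat − PEEP) = 515.0 / (15 − 6) = 515.0/9.0 = 57.222 mL/cmH2O.
τ = R × C = 6.575 × 0.05722 L/cmH2O = 0.3762 s.
Fraction remaining = e^(−Te/τ) = e^(−0.80/0.3762) = 0.1193; trapped volume = 515.0 × 0.1193 = 61.44 mL.
Additional alveolar pressure from trapping ≈ V_trapped / C = 61.44 / 57.222 = 1.074 cmH2O.

1.1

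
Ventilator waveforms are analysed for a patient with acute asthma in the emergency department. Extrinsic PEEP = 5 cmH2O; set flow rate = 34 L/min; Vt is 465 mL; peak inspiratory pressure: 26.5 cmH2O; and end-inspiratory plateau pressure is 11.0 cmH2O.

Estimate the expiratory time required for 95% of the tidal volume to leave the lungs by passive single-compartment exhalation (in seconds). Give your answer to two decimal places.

Flow: 34 L/min ÷ 60 = 0.5667 L/s.
R = (PIP − Pplat)/V̇ = (26.5 − 11.0) / 0.5667 = 15.5/0.5667 = 27.351 cmH2O·s/L.
C = Vt/(Pplat − PEEP) = 465.0 / (11.0 − 5) = 465.0/6.0 = 77.5 mL/cmH2O.
τ = R × C = 27.351 × 0.0775 L/cmH2O = 2.12 s.
t = −τ·ln(1 − 0.95) = −2.12·ln(0.05) = 6.351 s.

6.35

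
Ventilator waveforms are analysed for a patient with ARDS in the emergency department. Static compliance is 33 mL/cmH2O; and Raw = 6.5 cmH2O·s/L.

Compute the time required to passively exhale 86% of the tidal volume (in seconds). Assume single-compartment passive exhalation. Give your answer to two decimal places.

τ = R × C = 6.5 × 33 mL/cmH2O = 6.5 × 0.033 L/cmH2O = 0.2145 s.
Exhaled fraction f = 1 − e^(−t/τ) → t = −τ·ln(1 − f) = −0.2145·ln(0.14) = 0.4217 s.

0.42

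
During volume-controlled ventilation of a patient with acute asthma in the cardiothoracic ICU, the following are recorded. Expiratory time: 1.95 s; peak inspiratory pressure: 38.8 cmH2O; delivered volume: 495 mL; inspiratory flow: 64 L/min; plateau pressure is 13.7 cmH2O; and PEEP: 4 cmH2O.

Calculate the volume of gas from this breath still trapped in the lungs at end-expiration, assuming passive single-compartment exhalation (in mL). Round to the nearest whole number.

Flow: 64 L/min ÷ 60 = 1.0667 L/s.
R = (PIP − Pplat)/V̇ = (38.8 − 13.7) / 1.0667 = 25.1/1.0667 = 23.531 cmH2O·s/L.
C = Vt/(Pplat − PEEP) = 495.0 / (13.7 − 4) = 495.0/9.7 = 51.031 mL/cmH2O.
τ = R × C = 23.531 × 0.05103 L/cmH2O = 1.201 s.
Fraction remaining = e^(−Te/τ) = e^(−1.95/1.201) = 0.1972.
Trapped volume = 495.0 × 0.1972 = 97.614 mL.

98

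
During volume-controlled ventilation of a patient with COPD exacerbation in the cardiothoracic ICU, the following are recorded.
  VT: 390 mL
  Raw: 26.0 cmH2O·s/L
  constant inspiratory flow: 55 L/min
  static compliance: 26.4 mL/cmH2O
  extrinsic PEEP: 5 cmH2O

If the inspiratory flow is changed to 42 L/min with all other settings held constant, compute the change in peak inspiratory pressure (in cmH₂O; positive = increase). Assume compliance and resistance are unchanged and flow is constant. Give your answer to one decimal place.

-5.6

Flow: 55 L/min ÷ 60 = 0.9167 L/s.
New flow: 42 L/min ÷ 60 = 0.7 L/s.
PIP = Vt/C + R·V̇ + PEEP (constant-flow equation of motion).
Only the resistive term changes: ΔPIP = R × ΔV̇ = 26.0 × (0.7 − 0.9167) = 26.0 × -0.2167 = -5.634 cmH2O.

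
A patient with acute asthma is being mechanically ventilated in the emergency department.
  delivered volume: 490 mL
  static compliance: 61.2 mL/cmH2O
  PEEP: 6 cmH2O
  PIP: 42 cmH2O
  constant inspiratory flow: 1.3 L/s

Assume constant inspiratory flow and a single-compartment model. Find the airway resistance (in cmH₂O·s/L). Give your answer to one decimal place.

21.5

Equation of motion (constant flow): PIP = Vt/C + R·V̇ + PEEP.
R·V̇ = PIP − Vt/C − PEEP = 42 − 490/61.2 − 6 = 42 − 8.007 − 6 = 27.993 cmH2O.
R = 27.993 / 1.3 = 21.533 cmH2O·s/L.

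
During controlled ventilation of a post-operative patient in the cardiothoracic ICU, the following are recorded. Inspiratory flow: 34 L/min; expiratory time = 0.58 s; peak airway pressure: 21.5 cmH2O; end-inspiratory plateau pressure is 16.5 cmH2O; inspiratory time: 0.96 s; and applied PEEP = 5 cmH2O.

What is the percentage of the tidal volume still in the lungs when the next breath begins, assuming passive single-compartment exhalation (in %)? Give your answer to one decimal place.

Flow: 34 L/min ÷ 60 = 0.5667 L/s.
Vt = flow × Ti = 0.5667 L/s × 0.96 s × 1000 mL/L = 544.03 mL.
R = (PIP − Pplat)/V̇ = (21.5 − 16.5) / 0.5667 = 5.0/0.5667 = 8.823 cmH2O·s/L.
C = Vt/(Pplat − PEEP) = 544.03 / (16.5 − 5) = 544.03/11.5 = 47.307 mL/cmH2O.
τ = R × C = 8.823 × 0.04731 L/cmH2O = 0.4174 s.
Fraction remaining at end-expiration = e^(−Te/τ) = e^(−0.58/0.4174) = 0.2492 → 24.92%.

24.9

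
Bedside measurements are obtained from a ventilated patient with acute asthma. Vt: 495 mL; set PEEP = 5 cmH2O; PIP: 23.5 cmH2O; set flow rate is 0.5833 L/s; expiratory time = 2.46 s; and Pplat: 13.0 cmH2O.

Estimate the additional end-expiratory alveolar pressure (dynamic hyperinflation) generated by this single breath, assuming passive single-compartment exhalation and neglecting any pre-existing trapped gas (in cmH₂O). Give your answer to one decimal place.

R = (PIP − Pplat)/V̇ = (23.5 − 13.0) / 0.5833 = 10.5/0.5833 = 18.001 cmH2O·s/L.
C = Vt/(Pplat − PEEP) = 495.0 / (13.0 − 5) = 495.0/8.0 = 61.875 mL/cmH2O.
τ = R × C = 18.001 × 0.06188 L/cmH2O = 1.114 s.
Fraction remaining = e^(−Te/τ) = e^(−2.46/1.114) = 0.1099; trapped volume = 495.0 × 0.1099 = 54.401 mL.
Additional alveolar pressure from trapping ≈ V_trapped / C = 54.401 / 61.875 = 0.8792 cmH2O.

0.9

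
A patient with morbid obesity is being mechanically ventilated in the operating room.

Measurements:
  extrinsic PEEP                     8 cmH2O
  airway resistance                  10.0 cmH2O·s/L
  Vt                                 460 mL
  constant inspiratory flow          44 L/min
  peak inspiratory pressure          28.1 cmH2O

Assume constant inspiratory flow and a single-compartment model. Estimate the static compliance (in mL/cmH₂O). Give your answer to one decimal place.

36.0

Flow: 44 L/min ÷ 60 = 0.7333 L/s.
Equation of motion (constant flow): PIP = Vt/C + R·V̇ + PEEP.
Vt/C = PIP − R·V̇ − PEEP = 28.1 − 10.0×0.7333 − 8 = 28.1 − 7.333 − 8 = 12.767 cmH2O.
C = Vt / 12.767 = 460 / 12.767 = 36.03 mL/cmH2O.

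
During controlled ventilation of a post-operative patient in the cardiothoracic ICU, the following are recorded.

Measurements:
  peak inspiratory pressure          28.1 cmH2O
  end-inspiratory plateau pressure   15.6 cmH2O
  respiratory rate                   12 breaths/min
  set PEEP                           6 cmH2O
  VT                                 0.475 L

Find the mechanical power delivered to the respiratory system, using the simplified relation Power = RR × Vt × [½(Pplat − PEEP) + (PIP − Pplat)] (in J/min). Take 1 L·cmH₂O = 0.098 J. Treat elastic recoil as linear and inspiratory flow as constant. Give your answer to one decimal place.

Per-breath work = Vt × [½(Pplat−PEEP) + (PIP−Pplat)] = 0.475 × [0.5×9.6 + 12.5] = 0.475 × 17.3 = 8.218 L·cmH2O.
Power = 12 × 8.218 = 98.616 L·cmH2O/min.
× 0.098 J/(L·cmH2O) → 9.664 J/min.

9.7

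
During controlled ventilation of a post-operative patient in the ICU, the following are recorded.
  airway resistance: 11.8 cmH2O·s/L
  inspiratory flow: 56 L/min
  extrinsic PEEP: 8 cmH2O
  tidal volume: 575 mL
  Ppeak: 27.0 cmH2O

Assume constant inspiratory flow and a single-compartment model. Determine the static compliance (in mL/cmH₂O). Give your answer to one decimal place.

72.0

Flow: 56 L/min ÷ 60 = 0.9333 L/s.
Equation of motion (constant flow): PIP = Vt/C + R·V̇ + PEEP.
Vt/C = PIP − R·V̇ − PEEP = 27.0 − 11.8×0.9333 − 8 = 27.0 − 11.013 − 8 = 7.987 cmH2O.
C = Vt / 7.987 = 575 / 7.987 = 71.992 mL/cmH2O.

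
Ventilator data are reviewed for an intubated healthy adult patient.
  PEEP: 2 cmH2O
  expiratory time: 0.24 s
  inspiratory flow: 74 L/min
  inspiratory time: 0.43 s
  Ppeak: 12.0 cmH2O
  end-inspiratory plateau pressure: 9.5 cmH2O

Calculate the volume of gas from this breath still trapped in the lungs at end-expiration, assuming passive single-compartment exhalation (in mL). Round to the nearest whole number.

99

Flow: 74 L/min ÷ 60 = 1.2333 L/s.
Vt = flow × Ti = 1.2333 L/s × 0.43 s × 1000 mL/L = 530.32 mL.
R = (PIP − Pplat)/V̇ = (12.0 − 9.5) / 1.2333 = 2.5/1.2333 = 2.027 cmH2O·s/L.
C = Vt/(Pplat − PEEP) = 530.32 / (9.5 − 2) = 530.32/7.5 = 70.709 mL/cmH2O.
τ = R × C = 2.027 × 0.07071 L/cmH2O = 0.1433 s.
Fraction remaining = e^(−Te/τ) = e^(−0.24/0.1433) = 0.1873.
Trapped volume = 530.32 × 0.1873 = 99.329 mL.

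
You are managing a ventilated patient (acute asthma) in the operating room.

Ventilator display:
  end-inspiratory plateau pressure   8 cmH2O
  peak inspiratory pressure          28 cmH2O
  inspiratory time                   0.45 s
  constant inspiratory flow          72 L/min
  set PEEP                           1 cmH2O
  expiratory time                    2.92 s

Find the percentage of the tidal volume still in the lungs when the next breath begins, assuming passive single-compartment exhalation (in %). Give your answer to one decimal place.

Flow: 72 L/min ÷ 60 = 1.2 L/s.
Vt = flow × Ti = 1.2 L/s × 0.45 s × 1000 mL/L = 540.0 mL.
R = (PIP − Pplat)/V̇ = (28 − 8) / 1.2 = 20.0/1.2 = 16.667 cmH2O·s/L.
C = Vt/(Pplat − PEEP) = 540.0 / (8 − 1) = 540.0/7.0 = 77.143 mL/cmH2O.
τ = R × C = 16.667 × 0.07714 L/cmH2O = 1.286 s.
Fraction remaining at end-expiration = e^(−Te/τ) = e^(−2.92/1.286) = 0.1032 → 10.32%.

10.3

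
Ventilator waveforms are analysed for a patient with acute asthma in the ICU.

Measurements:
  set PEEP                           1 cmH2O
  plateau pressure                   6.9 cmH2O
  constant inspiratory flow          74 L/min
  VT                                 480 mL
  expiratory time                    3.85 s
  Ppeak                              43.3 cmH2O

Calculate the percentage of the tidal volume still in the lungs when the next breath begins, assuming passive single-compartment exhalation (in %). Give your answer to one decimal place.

Flow: 74 L/min ÷ 60 = 1.2333 L/s.
R = (PIP − Pplat)/V̇ = (43.3 − 6.9) / 1.2333 = 36.4/1.2333 = 29.514 cmH2O·s/L.
C = Vt/(Pplat − PEEP) = 480.0 / (6.9 − 1) = 480.0/5.9 = 81.356 mL/cmH2O.
τ = R × C = 29.514 × 0.08136 L/cmH2O = 2.401 s.
Fraction remaining at end-expiration = e^(−Te/τ) = e^(−3.85/2.401) = 0.2012 → 20.12%.

20.1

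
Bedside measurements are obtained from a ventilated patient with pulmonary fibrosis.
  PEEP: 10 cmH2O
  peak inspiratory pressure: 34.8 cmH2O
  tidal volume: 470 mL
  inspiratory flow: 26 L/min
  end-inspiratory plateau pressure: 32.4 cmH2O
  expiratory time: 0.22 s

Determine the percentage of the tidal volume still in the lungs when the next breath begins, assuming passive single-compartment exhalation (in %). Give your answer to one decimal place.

15.1

Flow: 26 L/min ÷ 60 = 0.4333 L/s.
R = (PIP − Pplat)/V̇ = (34.8 − 32.4) / 0.4333 = 2.4/0.4333 = 5.539 cmH2O·s/L.
C = Vt/(Pplat − PEEP) = 470.0 / (32.4 − 10) = 470.0/22.4 = 20.982 mL/cmH2O.
τ = R × C = 5.539 × 0.02098 L/cmH2O = 0.1162 s.
Fraction remaining at end-expiration = e^(−Te/τ) = e^(−0.22/0.1162) = 0.1506 → 15.06%.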